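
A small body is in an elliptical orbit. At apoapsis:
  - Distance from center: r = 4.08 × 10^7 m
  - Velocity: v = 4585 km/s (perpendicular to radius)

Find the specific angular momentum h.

Convert to SI: v = 4585 km/s = 4.585e+06 m/s.
With v perpendicular to r, h = r · v.
h = 4.08e+07 · 4.585e+06 m²/s ≈ 1.871e+14 m²/s.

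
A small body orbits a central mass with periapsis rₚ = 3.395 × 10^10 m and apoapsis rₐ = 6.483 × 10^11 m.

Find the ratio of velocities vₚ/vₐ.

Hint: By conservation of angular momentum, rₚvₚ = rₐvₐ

Conservation of angular momentum gives rₚvₚ = rₐvₐ, so vₚ/vₐ = rₐ/rₚ.
vₚ/vₐ = 6.483e+11 / 3.395e+10 ≈ 19.1.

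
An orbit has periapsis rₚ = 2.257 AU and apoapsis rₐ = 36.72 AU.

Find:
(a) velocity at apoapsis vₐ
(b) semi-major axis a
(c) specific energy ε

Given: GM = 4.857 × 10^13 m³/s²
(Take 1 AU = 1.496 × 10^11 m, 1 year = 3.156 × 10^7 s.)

Convert to SI: rₚ = 2.257 AU = 3.37647e+11 m; rₐ = 36.72 AU = 5.49331e+12 m.
(a) With a = (rₚ + rₐ)/2 = 2.91548e+12 m, vₐ = √(GM (2/rₐ − 1/a)) = √(4.857e+13 · (2/5.49331e+12 − 1/2.91548e+12)) m/s ≈ 1.012 m/s
(b) a = (rₚ + rₐ)/2 = (3.37647e+11 + 5.49331e+12)/2 ≈ 2.915e+12 m
(c) With a = (rₚ + rₐ)/2 = 2.91548e+12 m, ε = −GM/(2a) = −4.857e+13/(2 · 2.91548e+12) J/kg ≈ -8.33 J/kg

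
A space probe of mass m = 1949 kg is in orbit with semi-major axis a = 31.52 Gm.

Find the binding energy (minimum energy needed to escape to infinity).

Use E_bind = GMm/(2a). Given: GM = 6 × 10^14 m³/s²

Convert to SI: a = 31.52 Gm = 3.152e+10 m.
Total orbital energy is E = −GMm/(2a); binding energy is E_bind = −E = GMm/(2a).
E_bind = 6e+14 · 1949 / (2 · 3.152e+10) J ≈ 1.855e+07 J = 18.55 MJ.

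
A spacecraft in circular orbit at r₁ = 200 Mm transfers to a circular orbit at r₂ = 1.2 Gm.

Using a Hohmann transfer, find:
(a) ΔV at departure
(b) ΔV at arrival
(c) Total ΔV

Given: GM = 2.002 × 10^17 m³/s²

Convert to SI: r₁ = 200 Mm = 2e+08 m; r₂ = 1.2 Gm = 1.2e+09 m.
Transfer semi-major axis: a_t = (r₁ + r₂)/2 = (2e+08 + 1.2e+09)/2 = 7e+08 m.
Circular speeds: v₁ = √(GM/r₁) = 31638.6 m/s, v₂ = √(GM/r₂) = 12916.4 m/s.
Transfer speeds (vis-viva v² = GM(2/r − 1/a_t)): v₁ᵗ = 41424.6 m/s, v₂ᵗ = 6904.11 m/s.
(a) ΔV₁ = |v₁ᵗ − v₁| ≈ 9786 m/s = 9.786 km/s.
(b) ΔV₂ = |v₂ − v₂ᵗ| ≈ 6012 m/s = 6.012 km/s.
(c) ΔV_total = ΔV₁ + ΔV₂ ≈ 1.58e+04 m/s = 15.8 km/s.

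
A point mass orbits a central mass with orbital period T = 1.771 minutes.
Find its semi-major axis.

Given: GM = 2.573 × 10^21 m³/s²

Convert to SI: T = 1.771 minutes = 106.26 s.
Invert Kepler's third law: a = (GM · T² / (4π²))^(1/3).
Substituting T = 106.26 s and GM = 2.573e+21 m³/s²:
a = (2.573e+21 · (106.26)² / (4π²))^(1/3) m
a ≈ 9.028e+07 m = 90.28 Mm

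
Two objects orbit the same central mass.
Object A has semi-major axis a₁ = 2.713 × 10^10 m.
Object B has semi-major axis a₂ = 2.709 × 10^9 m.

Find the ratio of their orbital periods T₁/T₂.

From Kepler's third law, (T₁/T₂)² = (a₁/a₂)³, so T₁/T₂ = (a₁/a₂)^(3/2).
a₁/a₂ = 2.713e+10 / 2.709e+09 = 10.0148.
T₁/T₂ = (10.0148)^(3/2) ≈ 31.69.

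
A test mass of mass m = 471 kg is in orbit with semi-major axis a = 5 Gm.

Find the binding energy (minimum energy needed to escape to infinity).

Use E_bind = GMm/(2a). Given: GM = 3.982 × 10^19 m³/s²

Convert to SI: a = 5 Gm = 5e+09 m.
Total orbital energy is E = −GMm/(2a); binding energy is E_bind = −E = GMm/(2a).
E_bind = 3.982e+19 · 471 / (2 · 5e+09) J ≈ 1.876e+12 J = 1.876 TJ.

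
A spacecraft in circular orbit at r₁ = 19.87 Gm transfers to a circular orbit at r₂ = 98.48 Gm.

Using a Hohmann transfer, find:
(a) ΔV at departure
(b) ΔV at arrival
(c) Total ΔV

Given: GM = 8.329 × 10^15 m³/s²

Convert to SI: r₁ = 19.87 Gm = 1.987e+10 m; r₂ = 98.48 Gm = 9.848e+10 m.
Transfer semi-major axis: a_t = (r₁ + r₂)/2 = (1.987e+10 + 9.848e+10)/2 = 5.9175e+10 m.
Circular speeds: v₁ = √(GM/r₁) = 647.437 m/s, v₂ = √(GM/r₂) = 290.819 m/s.
Transfer speeds (vis-viva v² = GM(2/r − 1/a_t)): v₁ᵗ = 835.223 m/s, v₂ᵗ = 168.52 m/s.
(a) ΔV₁ = |v₁ᵗ − v₁| ≈ 187.8 m/s = 187.8 m/s.
(b) ΔV₂ = |v₂ − v₂ᵗ| ≈ 122.3 m/s = 122.3 m/s.
(c) ΔV_total = ΔV₁ + ΔV₂ ≈ 310.1 m/s = 310.1 m/s.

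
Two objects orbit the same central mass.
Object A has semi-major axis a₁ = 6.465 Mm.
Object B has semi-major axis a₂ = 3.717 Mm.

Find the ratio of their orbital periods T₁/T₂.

Convert to SI: a₁ = 6.465 Mm = 6.465e+06 m; a₂ = 3.717 Mm = 3.717e+06 m.
From Kepler's third law, (T₁/T₂)² = (a₁/a₂)³, so T₁/T₂ = (a₁/a₂)^(3/2).
a₁/a₂ = 6.465e+06 / 3.717e+06 = 1.73931.
T₁/T₂ = (1.73931)^(3/2) ≈ 2.294.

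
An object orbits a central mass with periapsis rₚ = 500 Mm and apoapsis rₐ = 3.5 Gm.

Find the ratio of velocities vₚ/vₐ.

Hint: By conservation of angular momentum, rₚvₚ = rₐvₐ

Convert to SI: rₚ = 500 Mm = 5e+08 m; rₐ = 3.5 Gm = 3.5e+09 m.
Conservation of angular momentum gives rₚvₚ = rₐvₐ, so vₚ/vₐ = rₐ/rₚ.
vₚ/vₐ = 3.5e+09 / 5e+08 ≈ 7.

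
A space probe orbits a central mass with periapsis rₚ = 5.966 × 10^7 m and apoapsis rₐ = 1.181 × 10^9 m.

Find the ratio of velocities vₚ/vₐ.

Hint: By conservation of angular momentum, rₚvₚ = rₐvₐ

Conservation of angular momentum gives rₚvₚ = rₐvₐ, so vₚ/vₐ = rₐ/rₚ.
vₚ/vₐ = 1.181e+09 / 5.966e+07 ≈ 19.8.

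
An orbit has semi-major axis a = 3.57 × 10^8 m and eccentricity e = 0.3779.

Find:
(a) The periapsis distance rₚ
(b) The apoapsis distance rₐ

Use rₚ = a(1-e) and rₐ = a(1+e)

(a) rₚ = a(1 − e) = 3.57e+08 · (1 − 0.3779) = 3.57e+08 · 0.6221 ≈ 2.221e+08 m = 2.221 × 10^8 m.
(b) rₐ = a(1 + e) = 3.57e+08 · (1 + 0.3779) = 3.57e+08 · 1.3779 ≈ 4.919e+08 m = 4.919 × 10^8 m.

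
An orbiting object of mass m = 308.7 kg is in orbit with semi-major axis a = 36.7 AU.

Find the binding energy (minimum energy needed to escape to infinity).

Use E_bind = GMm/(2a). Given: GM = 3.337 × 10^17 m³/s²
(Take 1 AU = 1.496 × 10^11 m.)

Convert to SI: a = 36.7 AU = 5.49032e+12 m.
Total orbital energy is E = −GMm/(2a); binding energy is E_bind = −E = GMm/(2a).
E_bind = 3.337e+17 · 308.7 / (2 · 5.49032e+12) J ≈ 9.381e+06 J = 9.381 MJ.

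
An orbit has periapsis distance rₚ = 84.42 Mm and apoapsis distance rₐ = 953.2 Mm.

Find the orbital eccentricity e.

Convert to SI: rₚ = 84.42 Mm = 8.442e+07 m; rₐ = 953.2 Mm = 9.532e+08 m.
e = (rₐ − rₚ) / (rₐ + rₚ).
e = (9.532e+08 − 8.442e+07) / (9.532e+08 + 8.442e+07) = 8.6878e+08 / 1.03762e+09 ≈ 0.8373.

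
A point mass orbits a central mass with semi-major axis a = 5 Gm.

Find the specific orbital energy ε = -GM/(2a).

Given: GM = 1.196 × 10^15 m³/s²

Convert to SI: a = 5 Gm = 5e+09 m.
ε = −GM / (2a).
ε = −1.196e+15 / (2 · 5e+09) J/kg ≈ -1.196e+05 J/kg = -119.6 kJ/kg.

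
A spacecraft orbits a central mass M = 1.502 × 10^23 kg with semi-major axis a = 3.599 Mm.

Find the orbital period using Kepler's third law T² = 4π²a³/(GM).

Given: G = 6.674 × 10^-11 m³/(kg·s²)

Convert to SI: a = 3.599 Mm = 3.599e+06 m.
GM = G · M = 6.674e-11 · 1.502e+23 = 1.00243e+13 m³/s².
Kepler's third law: T = 2π √(a³ / GM).
Substituting a = 3.599e+06 m and GM = 1.00243e+13 m³/s²:
T = 2π √((3.599e+06)³ / 1.00243e+13) s
T ≈ 1.355e+04 s = 3.764 hours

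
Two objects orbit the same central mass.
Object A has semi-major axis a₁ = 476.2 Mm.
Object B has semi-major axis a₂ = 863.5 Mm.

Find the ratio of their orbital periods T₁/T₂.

Convert to SI: a₁ = 476.2 Mm = 4.762e+08 m; a₂ = 863.5 Mm = 8.635e+08 m.
From Kepler's third law, (T₁/T₂)² = (a₁/a₂)³, so T₁/T₂ = (a₁/a₂)^(3/2).
a₁/a₂ = 4.762e+08 / 8.635e+08 = 0.551477.
T₁/T₂ = (0.551477)^(3/2) ≈ 0.4095.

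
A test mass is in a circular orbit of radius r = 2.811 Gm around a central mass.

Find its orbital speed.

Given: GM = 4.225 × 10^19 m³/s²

Convert to SI: r = 2.811 Gm = 2.811e+09 m.
For a circular orbit, gravity supplies the centripetal force, so v = √(GM / r).
v = √(4.225e+19 / 2.811e+09) m/s ≈ 1.226e+05 m/s = 122.6 km/s.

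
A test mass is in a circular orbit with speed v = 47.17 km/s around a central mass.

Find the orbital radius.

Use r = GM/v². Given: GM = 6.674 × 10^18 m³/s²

Convert to SI: v = 47.17 km/s = 47170 m/s.
For a circular orbit, v² = GM / r, so r = GM / v².
r = 6.674e+18 / (47170)² m ≈ 3e+09 m = 3 Gm.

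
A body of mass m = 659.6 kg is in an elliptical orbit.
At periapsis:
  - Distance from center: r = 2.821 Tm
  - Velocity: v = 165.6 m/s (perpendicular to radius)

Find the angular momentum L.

Convert to SI: r = 2.821 Tm = 2.821e+12 m.
Since v is perpendicular to r, L = m · v · r.
L = 659.6 · 165.6 · 2.821e+12 kg·m²/s ≈ 3.081e+17 kg·m²/s.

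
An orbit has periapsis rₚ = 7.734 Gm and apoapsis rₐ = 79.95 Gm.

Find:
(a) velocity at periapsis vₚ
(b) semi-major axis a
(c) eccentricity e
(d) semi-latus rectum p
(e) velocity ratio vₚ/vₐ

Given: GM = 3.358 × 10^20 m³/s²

Convert to SI: rₚ = 7.734 Gm = 7.734e+09 m; rₐ = 79.95 Gm = 7.995e+10 m.
(a) With a = (rₚ + rₐ)/2 = 4.3842e+10 m, vₚ = √(GM (2/rₚ − 1/a)) = √(3.358e+20 · (2/7.734e+09 − 1/4.3842e+10)) m/s ≈ 2.814e+05 m/s
(b) a = (rₚ + rₐ)/2 = (7.734e+09 + 7.995e+10)/2 ≈ 4.384e+10 m
(c) e = (rₐ − rₚ)/(rₐ + rₚ) = (7.995e+10 − 7.734e+09)/(7.995e+10 + 7.734e+09) ≈ 0.8236
(d) From a = (rₚ + rₐ)/2 = 4.3842e+10 m and e = (rₐ − rₚ)/(rₐ + rₚ) = 0.823594, p = a(1 − e²) = 4.3842e+10 · (1 − (0.823594)²) ≈ 1.41e+10 m
(e) Conservation of angular momentum (rₚvₚ = rₐvₐ) gives vₚ/vₐ = rₐ/rₚ = 7.995e+10/7.734e+09 ≈ 10.34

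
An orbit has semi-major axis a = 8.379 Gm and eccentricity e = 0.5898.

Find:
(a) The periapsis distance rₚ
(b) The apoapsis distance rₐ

Convert to SI: a = 8.379 Gm = 8.379e+09 m.
(a) rₚ = a(1 − e) = 8.379e+09 · (1 − 0.5898) = 8.379e+09 · 0.4102 ≈ 3.437e+09 m = 3.437 Gm.
(b) rₐ = a(1 + e) = 8.379e+09 · (1 + 0.5898) = 8.379e+09 · 1.5898 ≈ 1.332e+10 m = 13.32 Gm.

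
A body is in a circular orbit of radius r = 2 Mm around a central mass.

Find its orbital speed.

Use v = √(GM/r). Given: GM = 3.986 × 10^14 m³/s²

Convert to SI: r = 2 Mm = 2e+06 m.
For a circular orbit, gravity supplies the centripetal force, so v = √(GM / r).
v = √(3.986e+14 / 2e+06) m/s ≈ 1.412e+04 m/s = 14.12 km/s.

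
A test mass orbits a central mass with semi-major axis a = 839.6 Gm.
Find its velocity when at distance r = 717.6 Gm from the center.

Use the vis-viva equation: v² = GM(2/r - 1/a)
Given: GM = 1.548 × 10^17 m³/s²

Convert to SI: a = 839.6 Gm = 8.396e+11 m; r = 717.6 Gm = 7.176e+11 m.
Vis-viva: v = √(GM · (2/r − 1/a)).
2/r − 1/a = 2/7.176e+11 − 1/8.396e+11 = 1.59602e-12 m⁻¹.
v = √(1.548e+17 · 1.59602e-12) m/s ≈ 497.1 m/s = 497.1 m/s.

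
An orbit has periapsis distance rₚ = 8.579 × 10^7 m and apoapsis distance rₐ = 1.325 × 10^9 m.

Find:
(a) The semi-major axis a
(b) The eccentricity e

(a) a = (rₚ + rₐ) / 2 = (8.579e+07 + 1.325e+09) / 2 ≈ 7.054e+08 m = 7.054 × 10^8 m.
(b) e = (rₐ − rₚ) / (rₐ + rₚ) = (1.325e+09 − 8.579e+07) / (1.325e+09 + 8.579e+07) ≈ 0.8784.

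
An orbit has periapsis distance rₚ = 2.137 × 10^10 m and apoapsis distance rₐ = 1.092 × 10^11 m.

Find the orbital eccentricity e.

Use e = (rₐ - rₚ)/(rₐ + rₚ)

e = (rₐ − rₚ) / (rₐ + rₚ).
e = (1.092e+11 − 2.137e+10) / (1.092e+11 + 2.137e+10) = 8.783e+10 / 1.3057e+11 ≈ 0.6727.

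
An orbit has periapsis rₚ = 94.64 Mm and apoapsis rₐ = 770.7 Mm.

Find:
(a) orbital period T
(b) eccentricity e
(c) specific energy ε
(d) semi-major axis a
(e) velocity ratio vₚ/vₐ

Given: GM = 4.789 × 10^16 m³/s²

Convert to SI: rₚ = 94.64 Mm = 9.464e+07 m; rₐ = 770.7 Mm = 7.707e+08 m.
(a) With a = (rₚ + rₐ)/2 = 4.3267e+08 m, T = 2π √(a³/GM) = 2π √((4.3267e+08)³/4.789e+16) s ≈ 2.584e+05 s
(b) e = (rₐ − rₚ)/(rₐ + rₚ) = (7.707e+08 − 9.464e+07)/(7.707e+08 + 9.464e+07) ≈ 0.7813
(c) With a = (rₚ + rₐ)/2 = 4.3267e+08 m, ε = −GM/(2a) = −4.789e+16/(2 · 4.3267e+08) J/kg ≈ -5.534e+07 J/kg
(d) a = (rₚ + rₐ)/2 = (9.464e+07 + 7.707e+08)/2 ≈ 4.327e+08 m
(e) Conservation of angular momentum (rₚvₚ = rₐvₐ) gives vₚ/vₐ = rₐ/rₚ = 7.707e+08/9.464e+07 ≈ 8.143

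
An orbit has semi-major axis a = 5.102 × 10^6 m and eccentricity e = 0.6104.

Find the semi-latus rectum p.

p = a (1 − e²).
p = 5.102e+06 · (1 − (0.6104)²) = 5.102e+06 · 0.627412 ≈ 3.201e+06 m = 3.201 × 10^6 m.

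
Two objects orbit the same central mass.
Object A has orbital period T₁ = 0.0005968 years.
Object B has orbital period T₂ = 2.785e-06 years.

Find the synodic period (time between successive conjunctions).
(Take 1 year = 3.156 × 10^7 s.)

Convert to SI: T₁ = 0.0005968 years = 18835 s; T₂ = 2.785e-06 years = 87.8946 s.
T_syn = |T₁ · T₂ / (T₁ − T₂)|.
T_syn = |18835 · 87.8946 / (18835 − 87.8946)| s ≈ 88.31 s = 2.798e-06 years.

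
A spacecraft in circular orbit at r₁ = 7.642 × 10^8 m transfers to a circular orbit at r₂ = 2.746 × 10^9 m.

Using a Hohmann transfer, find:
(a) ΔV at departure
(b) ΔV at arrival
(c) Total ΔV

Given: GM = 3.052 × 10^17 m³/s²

Transfer semi-major axis: a_t = (r₁ + r₂)/2 = (7.642e+08 + 2.746e+09)/2 = 1.7551e+09 m.
Circular speeds: v₁ = √(GM/r₁) = 19984.3 m/s, v₂ = √(GM/r₂) = 10542.5 m/s.
Transfer speeds (vis-viva v² = GM(2/r − 1/a_t)): v₁ᵗ = 24997 m/s, v₂ᵗ = 6956.56 m/s.
(a) ΔV₁ = |v₁ᵗ − v₁| ≈ 5013 m/s = 5.013 km/s.
(b) ΔV₂ = |v₂ − v₂ᵗ| ≈ 3586 m/s = 3.586 km/s.
(c) ΔV_total = ΔV₁ + ΔV₂ ≈ 8599 m/s = 8.599 km/s.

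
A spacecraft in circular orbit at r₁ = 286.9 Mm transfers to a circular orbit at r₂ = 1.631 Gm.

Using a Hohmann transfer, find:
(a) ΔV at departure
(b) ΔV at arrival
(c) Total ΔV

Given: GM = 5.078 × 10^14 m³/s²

Convert to SI: r₁ = 286.9 Mm = 2.869e+08 m; r₂ = 1.631 Gm = 1.631e+09 m.
Transfer semi-major axis: a_t = (r₁ + r₂)/2 = (2.869e+08 + 1.631e+09)/2 = 9.5895e+08 m.
Circular speeds: v₁ = √(GM/r₁) = 1330.4 m/s, v₂ = √(GM/r₂) = 557.981 m/s.
Transfer speeds (vis-viva v² = GM(2/r − 1/a_t)): v₁ᵗ = 1735.04 m/s, v₂ᵗ = 305.201 m/s.
(a) ΔV₁ = |v₁ᵗ − v₁| ≈ 404.6 m/s = 404.6 m/s.
(b) ΔV₂ = |v₂ − v₂ᵗ| ≈ 252.8 m/s = 252.8 m/s.
(c) ΔV_total = ΔV₁ + ΔV₂ ≈ 657.4 m/s = 657.4 m/s.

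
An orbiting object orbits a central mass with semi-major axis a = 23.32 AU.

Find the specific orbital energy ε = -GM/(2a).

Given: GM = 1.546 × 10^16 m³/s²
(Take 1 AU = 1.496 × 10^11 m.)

Convert to SI: a = 23.32 AU = 3.48867e+12 m.
ε = −GM / (2a).
ε = −1.546e+16 / (2 · 3.48867e+12) J/kg ≈ -2216 J/kg = -2.216 kJ/kg.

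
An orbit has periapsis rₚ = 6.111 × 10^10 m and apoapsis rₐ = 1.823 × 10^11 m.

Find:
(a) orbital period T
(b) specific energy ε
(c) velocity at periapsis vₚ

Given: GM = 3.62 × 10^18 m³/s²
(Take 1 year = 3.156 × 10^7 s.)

(a) With a = (rₚ + rₐ)/2 = 1.21705e+11 m, T = 2π √(a³/GM) = 2π √((1.21705e+11)³/3.62e+18) s ≈ 1.402e+08 s
(b) With a = (rₚ + rₐ)/2 = 1.21705e+11 m, ε = −GM/(2a) = −3.62e+18/(2 · 1.21705e+11) J/kg ≈ -1.487e+07 J/kg
(c) With a = (rₚ + rₐ)/2 = 1.21705e+11 m, vₚ = √(GM (2/rₚ − 1/a)) = √(3.62e+18 · (2/6.111e+10 − 1/1.21705e+11)) m/s ≈ 9420 m/s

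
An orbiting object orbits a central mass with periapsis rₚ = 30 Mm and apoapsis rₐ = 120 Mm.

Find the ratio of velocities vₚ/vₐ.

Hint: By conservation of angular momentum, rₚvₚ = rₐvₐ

Convert to SI: rₚ = 30 Mm = 3e+07 m; rₐ = 120 Mm = 1.2e+08 m.
Conservation of angular momentum gives rₚvₚ = rₐvₐ, so vₚ/vₐ = rₐ/rₚ.
vₚ/vₐ = 1.2e+08 / 3e+07 ≈ 4.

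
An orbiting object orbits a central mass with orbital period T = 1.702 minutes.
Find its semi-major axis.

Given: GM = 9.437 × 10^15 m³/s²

Convert to SI: T = 1.702 minutes = 102.12 s.
Invert Kepler's third law: a = (GM · T² / (4π²))^(1/3).
Substituting T = 102.12 s and GM = 9.437e+15 m³/s²:
a = (9.437e+15 · (102.12)² / (4π²))^(1/3) m
a ≈ 1.356e+06 m = 1.356 × 10^6 m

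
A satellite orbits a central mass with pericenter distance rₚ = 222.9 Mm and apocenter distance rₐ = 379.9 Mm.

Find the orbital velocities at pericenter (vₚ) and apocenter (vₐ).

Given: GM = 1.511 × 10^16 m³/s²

Convert to SI: rₚ = 222.9 Mm = 2.229e+08 m; rₐ = 379.9 Mm = 3.799e+08 m.
Use the vis-viva equation v² = GM(2/r − 1/a) with a = (rₚ + rₐ)/2 = (2.229e+08 + 3.799e+08)/2 = 3.014e+08 m.
vₚ = √(GM · (2/rₚ − 1/a)) = √(1.511e+16 · (2/2.229e+08 − 1/3.014e+08)) m/s ≈ 9244 m/s = 9.244 km/s.
vₐ = √(GM · (2/rₐ − 1/a)) = √(1.511e+16 · (2/3.799e+08 − 1/3.014e+08)) m/s ≈ 5424 m/s = 5.424 km/s.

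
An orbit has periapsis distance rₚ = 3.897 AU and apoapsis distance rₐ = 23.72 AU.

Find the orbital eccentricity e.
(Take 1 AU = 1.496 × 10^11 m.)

Convert to SI: rₚ = 3.897 AU = 5.82991e+11 m; rₐ = 23.72 AU = 3.54851e+12 m.
e = (rₐ − rₚ) / (rₐ + rₚ).
e = (3.54851e+12 − 5.82991e+11) / (3.54851e+12 + 5.82991e+11) = 2.96552e+12 / 4.1315e+12 ≈ 0.7178.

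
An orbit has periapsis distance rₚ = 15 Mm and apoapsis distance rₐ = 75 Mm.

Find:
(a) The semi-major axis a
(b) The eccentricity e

Convert to SI: rₚ = 15 Mm = 1.5e+07 m; rₐ = 75 Mm = 7.5e+07 m.
(a) a = (rₚ + rₐ) / 2 = (1.5e+07 + 7.5e+07) / 2 ≈ 4.5e+07 m = 45 Mm.
(b) e = (rₐ − rₚ) / (rₐ + rₚ) = (7.5e+07 − 1.5e+07) / (7.5e+07 + 1.5e+07) ≈ 0.6667.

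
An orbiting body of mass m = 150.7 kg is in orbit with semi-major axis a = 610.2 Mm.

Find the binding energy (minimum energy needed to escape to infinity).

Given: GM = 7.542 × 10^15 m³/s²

Convert to SI: a = 610.2 Mm = 6.102e+08 m.
Total orbital energy is E = −GMm/(2a); binding energy is E_bind = −E = GMm/(2a).
E_bind = 7.542e+15 · 150.7 / (2 · 6.102e+08) J ≈ 9.313e+08 J = 931.3 MJ.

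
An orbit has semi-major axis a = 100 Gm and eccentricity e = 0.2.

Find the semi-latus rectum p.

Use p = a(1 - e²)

Convert to SI: a = 100 Gm = 1e+11 m.
p = a (1 − e²).
p = 1e+11 · (1 − (0.2)²) = 1e+11 · 0.96 ≈ 9.6e+10 m = 96 Gm.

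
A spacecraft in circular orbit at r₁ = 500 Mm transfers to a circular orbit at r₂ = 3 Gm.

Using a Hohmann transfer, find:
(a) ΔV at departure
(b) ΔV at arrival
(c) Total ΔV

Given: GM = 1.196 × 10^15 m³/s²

Convert to SI: r₁ = 500 Mm = 5e+08 m; r₂ = 3 Gm = 3e+09 m.
Transfer semi-major axis: a_t = (r₁ + r₂)/2 = (5e+08 + 3e+09)/2 = 1.75e+09 m.
Circular speeds: v₁ = √(GM/r₁) = 1546.61 m/s, v₂ = √(GM/r₂) = 631.401 m/s.
Transfer speeds (vis-viva v² = GM(2/r − 1/a_t)): v₁ᵗ = 2024.99 m/s, v₂ᵗ = 337.498 m/s.
(a) ΔV₁ = |v₁ᵗ − v₁| ≈ 478.4 m/s = 478.4 m/s.
(b) ΔV₂ = |v₂ − v₂ᵗ| ≈ 293.9 m/s = 293.9 m/s.
(c) ΔV_total = ΔV₁ + ΔV₂ ≈ 772.3 m/s = 772.3 m/s.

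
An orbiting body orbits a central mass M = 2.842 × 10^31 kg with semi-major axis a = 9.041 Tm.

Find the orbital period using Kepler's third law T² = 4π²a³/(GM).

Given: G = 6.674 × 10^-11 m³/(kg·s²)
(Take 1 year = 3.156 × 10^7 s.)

Convert to SI: a = 9.041 Tm = 9.041e+12 m.
GM = G · M = 6.674e-11 · 2.842e+31 = 1.89675e+21 m³/s².
Kepler's third law: T = 2π √(a³ / GM).
Substituting a = 9.041e+12 m and GM = 1.89675e+21 m³/s²:
T = 2π √((9.041e+12)³ / 1.89675e+21) s
T ≈ 3.922e+09 s = 124.3 years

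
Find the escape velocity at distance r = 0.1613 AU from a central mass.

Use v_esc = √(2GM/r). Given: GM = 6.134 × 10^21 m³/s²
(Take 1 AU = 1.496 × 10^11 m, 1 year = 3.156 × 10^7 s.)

Convert to SI: r = 0.1613 AU = 2.41305e+10 m.
Escape velocity comes from setting total energy to zero: ½v² − GM/r = 0 ⇒ v_esc = √(2GM / r).
v_esc = √(2 · 6.134e+21 / 2.41305e+10) m/s ≈ 7.13e+05 m/s = 150.4 AU/year.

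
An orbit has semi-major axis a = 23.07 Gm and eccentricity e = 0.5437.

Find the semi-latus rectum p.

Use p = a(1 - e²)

Convert to SI: a = 23.07 Gm = 2.307e+10 m.
p = a (1 − e²).
p = 2.307e+10 · (1 − (0.5437)²) = 2.307e+10 · 0.70439 ≈ 1.625e+10 m = 16.25 Gm.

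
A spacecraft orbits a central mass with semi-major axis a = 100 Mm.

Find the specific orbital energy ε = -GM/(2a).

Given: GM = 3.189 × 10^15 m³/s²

Convert to SI: a = 100 Mm = 1e+08 m.
ε = −GM / (2a).
ε = −3.189e+15 / (2 · 1e+08) J/kg ≈ -1.594e+07 J/kg = -15.95 MJ/kg.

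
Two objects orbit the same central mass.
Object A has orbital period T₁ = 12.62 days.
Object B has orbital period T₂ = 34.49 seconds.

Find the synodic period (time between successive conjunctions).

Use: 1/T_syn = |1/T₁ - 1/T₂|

Convert to SI: T₁ = 12.62 days = 1.09037e+06 s.
T_syn = |T₁ · T₂ / (T₁ − T₂)|.
T_syn = |1.09037e+06 · 34.49 / (1.09037e+06 − 34.49)| s ≈ 34.49 s = 34.49 seconds.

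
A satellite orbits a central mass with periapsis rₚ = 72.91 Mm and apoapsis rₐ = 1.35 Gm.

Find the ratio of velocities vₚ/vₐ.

Convert to SI: rₚ = 72.91 Mm = 7.291e+07 m; rₐ = 1.35 Gm = 1.35e+09 m.
Conservation of angular momentum gives rₚvₚ = rₐvₐ, so vₚ/vₐ = rₐ/rₚ.
vₚ/vₐ = 1.35e+09 / 7.291e+07 ≈ 18.52.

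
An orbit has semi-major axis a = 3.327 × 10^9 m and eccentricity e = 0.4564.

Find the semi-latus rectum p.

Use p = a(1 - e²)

p = a (1 − e²).
p = 3.327e+09 · (1 − (0.4564)²) = 3.327e+09 · 0.791699 ≈ 2.634e+09 m = 2.634 × 10^9 m.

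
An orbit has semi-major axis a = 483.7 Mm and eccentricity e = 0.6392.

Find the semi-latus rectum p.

Convert to SI: a = 483.7 Mm = 4.837e+08 m.
p = a (1 − e²).
p = 4.837e+08 · (1 − (0.6392)²) = 4.837e+08 · 0.591423 ≈ 2.861e+08 m = 286.1 Mm.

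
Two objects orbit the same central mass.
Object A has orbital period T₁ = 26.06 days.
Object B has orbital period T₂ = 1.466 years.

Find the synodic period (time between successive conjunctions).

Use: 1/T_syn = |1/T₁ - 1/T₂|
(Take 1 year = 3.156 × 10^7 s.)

Convert to SI: T₁ = 26.06 days = 2.25158e+06 s; T₂ = 1.466 years = 4.6267e+07 s.
T_syn = |T₁ · T₂ / (T₁ − T₂)|.
T_syn = |2.25158e+06 · 4.6267e+07 / (2.25158e+06 − 4.6267e+07)| s ≈ 2.367e+06 s = 27.39 days.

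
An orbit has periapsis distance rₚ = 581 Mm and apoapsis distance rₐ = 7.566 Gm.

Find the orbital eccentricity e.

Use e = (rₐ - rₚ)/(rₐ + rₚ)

Convert to SI: rₚ = 581 Mm = 5.81e+08 m; rₐ = 7.566 Gm = 7.566e+09 m.
e = (rₐ − rₚ) / (rₐ + rₚ).
e = (7.566e+09 − 5.81e+08) / (7.566e+09 + 5.81e+08) = 6.985e+09 / 8.147e+09 ≈ 0.8574.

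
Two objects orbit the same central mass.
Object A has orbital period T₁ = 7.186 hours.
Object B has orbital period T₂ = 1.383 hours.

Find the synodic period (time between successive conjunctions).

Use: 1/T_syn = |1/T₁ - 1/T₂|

Convert to SI: T₁ = 7.186 hours = 25869.6 s; T₂ = 1.383 hours = 4978.8 s.
T_syn = |T₁ · T₂ / (T₁ − T₂)|.
T_syn = |25869.6 · 4978.8 / (25869.6 − 4978.8)| s ≈ 6165 s = 1.713 hours.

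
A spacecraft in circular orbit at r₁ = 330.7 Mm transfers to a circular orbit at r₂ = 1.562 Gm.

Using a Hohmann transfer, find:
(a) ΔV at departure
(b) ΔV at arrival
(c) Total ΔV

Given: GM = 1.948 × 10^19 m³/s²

Convert to SI: r₁ = 330.7 Mm = 3.307e+08 m; r₂ = 1.562 Gm = 1.562e+09 m.
Transfer semi-major axis: a_t = (r₁ + r₂)/2 = (3.307e+08 + 1.562e+09)/2 = 9.4635e+08 m.
Circular speeds: v₁ = √(GM/r₁) = 242704 m/s, v₂ = √(GM/r₂) = 111674 m/s.
Transfer speeds (vis-viva v² = GM(2/r − 1/a_t)): v₁ᵗ = 311811 m/s, v₂ᵗ = 66015.4 m/s.
(a) ΔV₁ = |v₁ᵗ − v₁| ≈ 6.911e+04 m/s = 69.11 km/s.
(b) ΔV₂ = |v₂ − v₂ᵗ| ≈ 4.566e+04 m/s = 45.66 km/s.
(c) ΔV_total = ΔV₁ + ΔV₂ ≈ 1.148e+05 m/s = 114.8 km/s.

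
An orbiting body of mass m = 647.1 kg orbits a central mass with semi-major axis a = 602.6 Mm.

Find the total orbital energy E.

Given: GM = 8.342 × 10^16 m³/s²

Convert to SI: a = 602.6 Mm = 6.026e+08 m.
E = −GMm / (2a).
E = −8.342e+16 · 647.1 / (2 · 6.026e+08) J ≈ -4.479e+10 J = -44.79 GJ.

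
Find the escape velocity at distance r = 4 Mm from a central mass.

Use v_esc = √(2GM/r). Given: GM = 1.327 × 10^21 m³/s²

Convert to SI: r = 4 Mm = 4e+06 m.
Escape velocity comes from setting total energy to zero: ½v² − GM/r = 0 ⇒ v_esc = √(2GM / r).
v_esc = √(2 · 1.327e+21 / 4e+06) m/s ≈ 2.576e+07 m/s = 2.576e+04 km/s.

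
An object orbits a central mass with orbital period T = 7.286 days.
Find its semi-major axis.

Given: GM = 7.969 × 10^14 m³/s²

Convert to SI: T = 7.286 days = 629510 s.
Invert Kepler's third law: a = (GM · T² / (4π²))^(1/3).
Substituting T = 629510 s and GM = 7.969e+14 m³/s²:
a = (7.969e+14 · (629510)² / (4π²))^(1/3) m
a ≈ 2e+08 m = 200 Mm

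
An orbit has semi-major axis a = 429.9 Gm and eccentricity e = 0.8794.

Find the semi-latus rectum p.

Convert to SI: a = 429.9 Gm = 4.299e+11 m.
p = a (1 − e²).
p = 4.299e+11 · (1 − (0.8794)²) = 4.299e+11 · 0.226656 ≈ 9.744e+10 m = 97.44 Gm.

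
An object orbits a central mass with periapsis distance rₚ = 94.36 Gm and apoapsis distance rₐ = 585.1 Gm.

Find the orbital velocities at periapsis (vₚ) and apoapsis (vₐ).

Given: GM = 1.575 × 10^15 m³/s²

Convert to SI: rₚ = 94.36 Gm = 9.436e+10 m; rₐ = 585.1 Gm = 5.851e+11 m.
Use the vis-viva equation v² = GM(2/r − 1/a) with a = (rₚ + rₐ)/2 = (9.436e+10 + 5.851e+11)/2 = 3.3973e+11 m.
vₚ = √(GM · (2/rₚ − 1/a)) = √(1.575e+15 · (2/9.436e+10 − 1/3.3973e+11)) m/s ≈ 169.5 m/s = 169.5 m/s.
vₐ = √(GM · (2/rₐ − 1/a)) = √(1.575e+15 · (2/5.851e+11 − 1/3.3973e+11)) m/s ≈ 27.34 m/s = 27.34 m/s.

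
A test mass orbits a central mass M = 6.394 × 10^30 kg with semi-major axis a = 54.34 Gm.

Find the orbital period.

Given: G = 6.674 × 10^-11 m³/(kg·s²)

Convert to SI: a = 54.34 Gm = 5.434e+10 m.
GM = G · M = 6.674e-11 · 6.394e+30 = 4.26736e+20 m³/s².
Kepler's third law: T = 2π √(a³ / GM).
Substituting a = 5.434e+10 m and GM = 4.26736e+20 m³/s²:
T = 2π √((5.434e+10)³ / 4.26736e+20) s
T ≈ 3.853e+06 s = 44.59 days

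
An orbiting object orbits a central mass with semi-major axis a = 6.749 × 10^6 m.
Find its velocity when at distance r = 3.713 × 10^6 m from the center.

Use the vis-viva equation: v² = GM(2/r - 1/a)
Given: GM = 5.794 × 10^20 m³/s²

Vis-viva: v = √(GM · (2/r − 1/a)).
2/r − 1/a = 2/3.713e+06 − 1/6.749e+06 = 3.90478e-07 m⁻¹.
v = √(5.794e+20 · 3.90478e-07) m/s ≈ 1.504e+07 m/s = 1.504e+04 km/s.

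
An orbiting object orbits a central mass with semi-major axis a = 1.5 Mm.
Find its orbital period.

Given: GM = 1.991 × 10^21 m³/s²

Convert to SI: a = 1.5 Mm = 1.5e+06 m.
Kepler's third law: T = 2π √(a³ / GM).
Substituting a = 1.5e+06 m and GM = 1.991e+21 m³/s²:
T = 2π √((1.5e+06)³ / 1.991e+21) s
T ≈ 0.2587 s = 0.2587 seconds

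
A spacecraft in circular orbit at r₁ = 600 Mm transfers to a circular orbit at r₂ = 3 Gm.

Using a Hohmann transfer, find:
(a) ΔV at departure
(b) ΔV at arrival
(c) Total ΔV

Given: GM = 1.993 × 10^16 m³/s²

Convert to SI: r₁ = 600 Mm = 6e+08 m; r₂ = 3 Gm = 3e+09 m.
Transfer semi-major axis: a_t = (r₁ + r₂)/2 = (6e+08 + 3e+09)/2 = 1.8e+09 m.
Circular speeds: v₁ = √(GM/r₁) = 5763.39 m/s, v₂ = √(GM/r₂) = 2577.47 m/s.
Transfer speeds (vis-viva v² = GM(2/r − 1/a_t)): v₁ᵗ = 7440.5 m/s, v₂ᵗ = 1488.1 m/s.
(a) ΔV₁ = |v₁ᵗ − v₁| ≈ 1677 m/s = 1.677 km/s.
(b) ΔV₂ = |v₂ − v₂ᵗ| ≈ 1089 m/s = 1.089 km/s.
(c) ΔV_total = ΔV₁ + ΔV₂ ≈ 2766 m/s = 2.766 km/s.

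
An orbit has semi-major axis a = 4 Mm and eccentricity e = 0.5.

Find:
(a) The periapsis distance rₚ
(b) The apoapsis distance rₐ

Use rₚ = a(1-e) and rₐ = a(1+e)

Convert to SI: a = 4 Mm = 4e+06 m.
(a) rₚ = a(1 − e) = 4e+06 · (1 − 0.5) = 4e+06 · 0.5 ≈ 2e+06 m = 2 Mm.
(b) rₐ = a(1 + e) = 4e+06 · (1 + 0.5) = 4e+06 · 1.5 ≈ 6e+06 m = 6 Mm.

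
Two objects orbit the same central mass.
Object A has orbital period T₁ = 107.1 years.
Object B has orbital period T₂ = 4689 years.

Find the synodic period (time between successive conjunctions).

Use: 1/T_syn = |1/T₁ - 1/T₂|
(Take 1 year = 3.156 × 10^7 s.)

Convert to SI: T₁ = 107.1 years = 3.38008e+09 s; T₂ = 4689 years = 1.47985e+11 s.
T_syn = |T₁ · T₂ / (T₁ − T₂)|.
T_syn = |3.38008e+09 · 1.47985e+11 / (3.38008e+09 − 1.47985e+11)| s ≈ 3.459e+09 s = 109.6 years.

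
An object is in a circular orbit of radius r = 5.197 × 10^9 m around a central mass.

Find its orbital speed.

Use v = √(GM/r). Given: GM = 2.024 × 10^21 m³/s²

For a circular orbit, gravity supplies the centripetal force, so v = √(GM / r).
v = √(2.024e+21 / 5.197e+09) m/s ≈ 6.241e+05 m/s = 624.1 km/s.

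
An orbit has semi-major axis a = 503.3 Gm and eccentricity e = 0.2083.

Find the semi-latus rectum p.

Convert to SI: a = 503.3 Gm = 5.033e+11 m.
p = a (1 − e²).
p = 5.033e+11 · (1 − (0.2083)²) = 5.033e+11 · 0.956611 ≈ 4.815e+11 m = 481.5 Gm.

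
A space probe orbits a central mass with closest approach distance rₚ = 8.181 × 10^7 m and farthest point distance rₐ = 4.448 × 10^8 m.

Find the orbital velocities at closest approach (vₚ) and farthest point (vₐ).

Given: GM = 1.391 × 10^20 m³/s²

Use the vis-viva equation v² = GM(2/r − 1/a) with a = (rₚ + rₐ)/2 = (8.181e+07 + 4.448e+08)/2 = 2.63305e+08 m.
vₚ = √(GM · (2/rₚ − 1/a)) = √(1.391e+20 · (2/8.181e+07 − 1/2.63305e+08)) m/s ≈ 1.695e+06 m/s = 1695 km/s.
vₐ = √(GM · (2/rₐ − 1/a)) = √(1.391e+20 · (2/4.448e+08 − 1/2.63305e+08)) m/s ≈ 3.117e+05 m/s = 311.7 km/s.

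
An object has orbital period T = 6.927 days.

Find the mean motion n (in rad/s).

Convert to SI: T = 6.927 days = 598493 s.
n = 2π / T.
n = 2π / 598493 s ≈ 1.05e-05 rad/s.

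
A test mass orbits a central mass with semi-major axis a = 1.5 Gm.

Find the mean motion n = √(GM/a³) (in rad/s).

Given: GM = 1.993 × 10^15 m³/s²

Convert to SI: a = 1.5 Gm = 1.5e+09 m.
n = √(GM / a³).
n = √(1.993e+15 / (1.5e+09)³) rad/s ≈ 7.685e-07 rad/s.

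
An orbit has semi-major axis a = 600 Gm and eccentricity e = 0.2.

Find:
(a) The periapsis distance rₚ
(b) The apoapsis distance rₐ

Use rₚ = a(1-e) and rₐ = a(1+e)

Convert to SI: a = 600 Gm = 6e+11 m.
(a) rₚ = a(1 − e) = 6e+11 · (1 − 0.2) = 6e+11 · 0.8 ≈ 4.8e+11 m = 480 Gm.
(b) rₐ = a(1 + e) = 6e+11 · (1 + 0.2) = 6e+11 · 1.2 ≈ 7.2e+11 m = 720 Gm.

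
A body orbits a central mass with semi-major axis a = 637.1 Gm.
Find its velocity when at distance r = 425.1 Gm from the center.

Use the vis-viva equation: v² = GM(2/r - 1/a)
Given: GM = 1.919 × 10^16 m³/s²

Convert to SI: a = 637.1 Gm = 6.371e+11 m; r = 425.1 Gm = 4.251e+11 m.
Vis-viva: v = √(GM · (2/r − 1/a)).
2/r − 1/a = 2/4.251e+11 − 1/6.371e+11 = 3.13516e-12 m⁻¹.
v = √(1.919e+16 · 3.13516e-12) m/s ≈ 245.3 m/s = 245.3 m/s.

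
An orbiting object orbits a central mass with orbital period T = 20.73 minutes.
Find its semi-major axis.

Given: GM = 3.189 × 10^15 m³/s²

Convert to SI: T = 20.73 minutes = 1243.8 s.
Invert Kepler's third law: a = (GM · T² / (4π²))^(1/3).
Substituting T = 1243.8 s and GM = 3.189e+15 m³/s²:
a = (3.189e+15 · (1243.8)² / (4π²))^(1/3) m
a ≈ 5e+06 m = 5 Mm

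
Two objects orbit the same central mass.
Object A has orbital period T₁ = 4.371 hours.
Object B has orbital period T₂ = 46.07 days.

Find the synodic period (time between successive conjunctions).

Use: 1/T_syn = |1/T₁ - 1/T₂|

Convert to SI: T₁ = 4.371 hours = 15735.6 s; T₂ = 46.07 days = 3.98045e+06 s.
T_syn = |T₁ · T₂ / (T₁ − T₂)|.
T_syn = |15735.6 · 3.98045e+06 / (15735.6 − 3.98045e+06)| s ≈ 1.58e+04 s = 4.388 hours.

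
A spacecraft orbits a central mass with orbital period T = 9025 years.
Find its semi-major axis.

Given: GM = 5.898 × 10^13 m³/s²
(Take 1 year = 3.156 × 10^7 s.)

Convert to SI: T = 9025 years = 2.84829e+11 s.
Invert Kepler's third law: a = (GM · T² / (4π²))^(1/3).
Substituting T = 2.84829e+11 s and GM = 5.898e+13 m³/s²:
a = (5.898e+13 · (2.84829e+11)² / (4π²))^(1/3) m
a ≈ 4.949e+11 m = 494.9 Gm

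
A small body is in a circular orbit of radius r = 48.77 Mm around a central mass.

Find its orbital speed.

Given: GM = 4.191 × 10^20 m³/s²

Convert to SI: r = 48.77 Mm = 4.877e+07 m.
For a circular orbit, gravity supplies the centripetal force, so v = √(GM / r).
v = √(4.191e+20 / 4.877e+07) m/s ≈ 2.931e+06 m/s = 2931 km/s.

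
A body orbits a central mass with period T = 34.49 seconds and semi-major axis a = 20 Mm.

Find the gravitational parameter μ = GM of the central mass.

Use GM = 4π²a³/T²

Convert to SI: a = 20 Mm = 2e+07 m.
GM = 4π² · a³ / T².
GM = 4π² · (2e+07)³ / (34.49)² m³/s² ≈ 2.655e+20 m³/s² = 2.655 × 10^20 m³/s².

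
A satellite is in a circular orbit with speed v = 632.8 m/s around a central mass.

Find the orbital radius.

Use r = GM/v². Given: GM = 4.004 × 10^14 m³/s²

For a circular orbit, v² = GM / r, so r = GM / v².
r = 4.004e+14 / (632.8)² m ≈ 9.999e+08 m = 999.9 Mm.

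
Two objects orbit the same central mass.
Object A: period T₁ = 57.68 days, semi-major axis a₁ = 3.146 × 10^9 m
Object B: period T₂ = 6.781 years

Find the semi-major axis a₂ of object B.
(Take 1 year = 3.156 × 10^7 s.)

Convert to SI: T₁ = 57.68 days = 4.98355e+06 s; T₂ = 6.781 years = 2.14008e+08 s.
Kepler's third law: (T₁/T₂)² = (a₁/a₂)³ ⇒ a₂ = a₁ · (T₂/T₁)^(2/3).
T₂/T₁ = 2.14008e+08 / 4.98355e+06 = 42.9429.
a₂ = 3.146e+09 · (42.9429)^(2/3) m ≈ 3.858e+10 m = 3.858 × 10^10 m.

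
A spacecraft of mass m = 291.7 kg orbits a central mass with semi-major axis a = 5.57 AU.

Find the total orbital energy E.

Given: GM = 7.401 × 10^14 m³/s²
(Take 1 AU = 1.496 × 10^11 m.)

Convert to SI: a = 5.57 AU = 8.33272e+11 m.
E = −GMm / (2a).
E = −7.401e+14 · 291.7 / (2 · 8.33272e+11) J ≈ -1.295e+05 J = -129.5 kJ.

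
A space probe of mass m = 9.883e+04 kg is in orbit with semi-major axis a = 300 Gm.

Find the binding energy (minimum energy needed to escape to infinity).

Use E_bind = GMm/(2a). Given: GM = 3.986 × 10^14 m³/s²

Convert to SI: a = 300 Gm = 3e+11 m.
Total orbital energy is E = −GMm/(2a); binding energy is E_bind = −E = GMm/(2a).
E_bind = 3.986e+14 · 9.883e+04 / (2 · 3e+11) J ≈ 6.566e+07 J = 65.66 MJ.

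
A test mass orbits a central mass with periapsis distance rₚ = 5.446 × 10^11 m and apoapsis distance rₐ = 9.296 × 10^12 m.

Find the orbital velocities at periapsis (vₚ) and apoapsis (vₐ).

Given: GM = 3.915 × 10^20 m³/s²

Use the vis-viva equation v² = GM(2/r − 1/a) with a = (rₚ + rₐ)/2 = (5.446e+11 + 9.296e+12)/2 = 4.9203e+12 m.
vₚ = √(GM · (2/rₚ − 1/a)) = √(3.915e+20 · (2/5.446e+11 − 1/4.9203e+12)) m/s ≈ 3.685e+04 m/s = 36.85 km/s.
vₐ = √(GM · (2/rₐ − 1/a)) = √(3.915e+20 · (2/9.296e+12 − 1/4.9203e+12)) m/s ≈ 2159 m/s = 2.159 km/s.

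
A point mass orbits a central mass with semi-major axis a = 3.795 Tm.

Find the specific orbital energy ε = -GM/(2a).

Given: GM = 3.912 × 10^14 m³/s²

Convert to SI: a = 3.795 Tm = 3.795e+12 m.
ε = −GM / (2a).
ε = −3.912e+14 / (2 · 3.795e+12) J/kg ≈ -51.54 J/kg = -51.54 J/kg.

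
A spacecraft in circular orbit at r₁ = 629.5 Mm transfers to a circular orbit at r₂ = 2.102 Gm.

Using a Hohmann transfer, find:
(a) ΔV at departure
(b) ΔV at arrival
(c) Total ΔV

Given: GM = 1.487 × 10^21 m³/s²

Convert to SI: r₁ = 629.5 Mm = 6.295e+08 m; r₂ = 2.102 Gm = 2.102e+09 m.
Transfer semi-major axis: a_t = (r₁ + r₂)/2 = (6.295e+08 + 2.102e+09)/2 = 1.36575e+09 m.
Circular speeds: v₁ = √(GM/r₁) = 1.53694e+06 m/s, v₂ = √(GM/r₂) = 841084 m/s.
Transfer speeds (vis-viva v² = GM(2/r − 1/a_t)): v₁ᵗ = 1.90673e+06 m/s, v₂ᵗ = 571020 m/s.
(a) ΔV₁ = |v₁ᵗ − v₁| ≈ 3.698e+05 m/s = 369.8 km/s.
(b) ΔV₂ = |v₂ − v₂ᵗ| ≈ 2.701e+05 m/s = 270.1 km/s.
(c) ΔV_total = ΔV₁ + ΔV₂ ≈ 6.398e+05 m/s = 639.8 km/s.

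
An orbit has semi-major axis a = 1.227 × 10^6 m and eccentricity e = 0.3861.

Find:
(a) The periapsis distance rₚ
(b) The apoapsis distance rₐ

(a) rₚ = a(1 − e) = 1.227e+06 · (1 − 0.3861) = 1.227e+06 · 0.6139 ≈ 7.533e+05 m = 7.533 × 10^5 m.
(b) rₐ = a(1 + e) = 1.227e+06 · (1 + 0.3861) = 1.227e+06 · 1.3861 ≈ 1.701e+06 m = 1.701 × 10^6 m.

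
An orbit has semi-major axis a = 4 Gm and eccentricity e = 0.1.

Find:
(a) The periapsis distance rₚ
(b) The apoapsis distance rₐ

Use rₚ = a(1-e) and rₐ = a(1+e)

Convert to SI: a = 4 Gm = 4e+09 m.
(a) rₚ = a(1 − e) = 4e+09 · (1 − 0.1) = 4e+09 · 0.9 ≈ 3.6e+09 m = 3.6 Gm.
(b) rₐ = a(1 + e) = 4e+09 · (1 + 0.1) = 4e+09 · 1.1 ≈ 4.4e+09 m = 4.4 Gm.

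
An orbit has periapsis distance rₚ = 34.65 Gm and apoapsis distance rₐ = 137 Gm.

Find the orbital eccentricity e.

Convert to SI: rₚ = 34.65 Gm = 3.465e+10 m; rₐ = 137 Gm = 1.37e+11 m.
e = (rₐ − rₚ) / (rₐ + rₚ).
e = (1.37e+11 − 3.465e+10) / (1.37e+11 + 3.465e+10) = 1.0235e+11 / 1.7165e+11 ≈ 0.5963.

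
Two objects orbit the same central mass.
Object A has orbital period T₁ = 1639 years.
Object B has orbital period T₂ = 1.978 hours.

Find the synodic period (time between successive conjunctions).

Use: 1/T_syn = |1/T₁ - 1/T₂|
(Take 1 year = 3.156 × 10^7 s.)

Convert to SI: T₁ = 1639 years = 5.17268e+10 s; T₂ = 1.978 hours = 7120.8 s.
T_syn = |T₁ · T₂ / (T₁ − T₂)|.
T_syn = |5.17268e+10 · 7120.8 / (5.17268e+10 − 7120.8)| s ≈ 7121 s = 1.978 hours.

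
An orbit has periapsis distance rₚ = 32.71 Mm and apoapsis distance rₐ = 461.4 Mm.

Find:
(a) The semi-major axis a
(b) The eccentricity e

Convert to SI: rₚ = 32.71 Mm = 3.271e+07 m; rₐ = 461.4 Mm = 4.614e+08 m.
(a) a = (rₚ + rₐ) / 2 = (3.271e+07 + 4.614e+08) / 2 ≈ 2.471e+08 m = 247.1 Mm.
(b) e = (rₐ − rₚ) / (rₐ + rₚ) = (4.614e+08 − 3.271e+07) / (4.614e+08 + 3.271e+07) ≈ 0.8676.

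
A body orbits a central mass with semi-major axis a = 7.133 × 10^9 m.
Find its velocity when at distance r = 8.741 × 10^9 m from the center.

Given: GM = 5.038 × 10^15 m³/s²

Vis-viva: v = √(GM · (2/r − 1/a)).
2/r − 1/a = 2/8.741e+09 − 1/7.133e+09 = 8.86133e-11 m⁻¹.
v = √(5.038e+15 · 8.86133e-11) m/s ≈ 668.2 m/s = 668.2 m/s.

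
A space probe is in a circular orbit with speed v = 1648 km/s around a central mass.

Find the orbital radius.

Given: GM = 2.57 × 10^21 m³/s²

Convert to SI: v = 1648 km/s = 1.648e+06 m/s.
For a circular orbit, v² = GM / r, so r = GM / v².
r = 2.57e+21 / (1.648e+06)² m ≈ 9.463e+08 m = 946.3 Mm.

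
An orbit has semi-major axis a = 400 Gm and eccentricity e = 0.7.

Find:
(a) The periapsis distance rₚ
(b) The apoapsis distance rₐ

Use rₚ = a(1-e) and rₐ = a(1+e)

Convert to SI: a = 400 Gm = 4e+11 m.
(a) rₚ = a(1 − e) = 4e+11 · (1 − 0.7) = 4e+11 · 0.3 ≈ 1.2e+11 m = 120 Gm.
(b) rₐ = a(1 + e) = 4e+11 · (1 + 0.7) = 4e+11 · 1.7 ≈ 6.8e+11 m = 680 Gm.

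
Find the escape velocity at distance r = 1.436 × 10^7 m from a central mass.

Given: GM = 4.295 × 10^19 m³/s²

Escape velocity comes from setting total energy to zero: ½v² − GM/r = 0 ⇒ v_esc = √(2GM / r).
v_esc = √(2 · 4.295e+19 / 1.436e+07) m/s ≈ 2.446e+06 m/s = 2446 km/s.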